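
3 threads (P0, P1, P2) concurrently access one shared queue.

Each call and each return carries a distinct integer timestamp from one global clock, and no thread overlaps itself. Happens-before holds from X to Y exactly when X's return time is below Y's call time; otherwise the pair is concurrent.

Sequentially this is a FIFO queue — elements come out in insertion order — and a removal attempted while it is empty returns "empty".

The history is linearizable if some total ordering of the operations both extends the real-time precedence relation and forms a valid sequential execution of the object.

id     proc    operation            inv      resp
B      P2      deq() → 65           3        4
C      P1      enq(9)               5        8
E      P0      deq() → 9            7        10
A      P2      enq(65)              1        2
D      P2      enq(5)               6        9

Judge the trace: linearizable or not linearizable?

a witness: A, B, C, D, E
step 1: A enq(65) — queue <65>
step 2: B deq() → 65 — queue <>
step 3: C enq(9) — queue <9>
step 4: D enq(5) — queue <9,5>
step 5: E deq() → 9 — queue <5>

linearizable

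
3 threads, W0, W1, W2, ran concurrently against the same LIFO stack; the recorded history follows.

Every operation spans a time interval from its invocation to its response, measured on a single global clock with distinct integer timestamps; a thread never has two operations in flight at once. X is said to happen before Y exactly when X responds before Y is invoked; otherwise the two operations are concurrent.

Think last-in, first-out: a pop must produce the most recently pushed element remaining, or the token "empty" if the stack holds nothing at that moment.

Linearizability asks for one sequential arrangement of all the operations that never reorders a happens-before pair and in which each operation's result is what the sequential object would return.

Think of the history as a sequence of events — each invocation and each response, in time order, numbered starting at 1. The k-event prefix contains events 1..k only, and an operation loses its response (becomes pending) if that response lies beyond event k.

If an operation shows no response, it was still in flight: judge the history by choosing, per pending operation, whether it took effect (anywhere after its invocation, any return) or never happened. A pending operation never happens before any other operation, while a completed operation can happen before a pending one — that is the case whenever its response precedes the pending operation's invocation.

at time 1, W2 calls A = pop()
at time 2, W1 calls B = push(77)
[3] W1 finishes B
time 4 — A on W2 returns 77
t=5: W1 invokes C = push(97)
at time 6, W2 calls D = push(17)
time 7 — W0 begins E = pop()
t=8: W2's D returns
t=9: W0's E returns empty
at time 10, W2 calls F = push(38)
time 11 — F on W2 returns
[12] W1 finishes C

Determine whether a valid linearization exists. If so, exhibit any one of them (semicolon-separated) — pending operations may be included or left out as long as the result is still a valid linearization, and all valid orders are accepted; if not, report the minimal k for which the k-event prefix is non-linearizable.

linearizable — witness: B; A; E; C; D; F

1. B push(77), leaving stack <77>
2. A pop() → 77, leaving stack <>
3. E pop() → empty, leaving stack <>
4. C push(97), leaving stack <97>
5. D push(17), leaving stack <97,17>
6. F push(38), leaving stack <97,17,38>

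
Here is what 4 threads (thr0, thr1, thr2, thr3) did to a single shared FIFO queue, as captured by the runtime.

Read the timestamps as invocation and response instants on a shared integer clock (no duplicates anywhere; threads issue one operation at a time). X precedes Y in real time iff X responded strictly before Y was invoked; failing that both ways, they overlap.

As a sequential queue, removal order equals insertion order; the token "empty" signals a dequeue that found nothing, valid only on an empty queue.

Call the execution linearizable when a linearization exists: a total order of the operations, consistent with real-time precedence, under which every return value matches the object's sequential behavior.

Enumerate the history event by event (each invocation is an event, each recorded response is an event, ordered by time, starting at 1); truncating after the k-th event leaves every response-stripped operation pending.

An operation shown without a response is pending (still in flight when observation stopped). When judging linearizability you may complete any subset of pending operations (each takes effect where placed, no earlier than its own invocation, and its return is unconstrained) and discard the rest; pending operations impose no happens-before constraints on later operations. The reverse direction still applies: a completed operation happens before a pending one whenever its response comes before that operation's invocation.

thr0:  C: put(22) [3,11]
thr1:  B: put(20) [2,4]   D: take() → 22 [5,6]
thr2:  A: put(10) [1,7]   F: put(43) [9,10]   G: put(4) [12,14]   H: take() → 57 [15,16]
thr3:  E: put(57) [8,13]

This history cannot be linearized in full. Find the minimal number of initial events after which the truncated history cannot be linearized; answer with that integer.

16

one valid order for events 1..15 is C, A, B, D, E, F, G:
step 1: C put(22) — queue <22>
step 2: A put(10) — queue <22,10>
step 3: B put(20) — queue <22,10,20>
step 4: D take() → 22 — queue <10,20>
step 5: E put(57) — queue <10,20,57>
step 6: F put(43) — queue <10,20,57,43>
step 7: G put(4) — queue <10,20,57,43,4>
event 16 — H's response, time 16 — after it, nothing linearizes
sample order A, B, C, D, E, F, G, H stalls at step 4 — D take() → 22 has no legal effect
sample order A, B, C, D, F, E, G, H stalls at step 4 — D take() → 22 has no legal effect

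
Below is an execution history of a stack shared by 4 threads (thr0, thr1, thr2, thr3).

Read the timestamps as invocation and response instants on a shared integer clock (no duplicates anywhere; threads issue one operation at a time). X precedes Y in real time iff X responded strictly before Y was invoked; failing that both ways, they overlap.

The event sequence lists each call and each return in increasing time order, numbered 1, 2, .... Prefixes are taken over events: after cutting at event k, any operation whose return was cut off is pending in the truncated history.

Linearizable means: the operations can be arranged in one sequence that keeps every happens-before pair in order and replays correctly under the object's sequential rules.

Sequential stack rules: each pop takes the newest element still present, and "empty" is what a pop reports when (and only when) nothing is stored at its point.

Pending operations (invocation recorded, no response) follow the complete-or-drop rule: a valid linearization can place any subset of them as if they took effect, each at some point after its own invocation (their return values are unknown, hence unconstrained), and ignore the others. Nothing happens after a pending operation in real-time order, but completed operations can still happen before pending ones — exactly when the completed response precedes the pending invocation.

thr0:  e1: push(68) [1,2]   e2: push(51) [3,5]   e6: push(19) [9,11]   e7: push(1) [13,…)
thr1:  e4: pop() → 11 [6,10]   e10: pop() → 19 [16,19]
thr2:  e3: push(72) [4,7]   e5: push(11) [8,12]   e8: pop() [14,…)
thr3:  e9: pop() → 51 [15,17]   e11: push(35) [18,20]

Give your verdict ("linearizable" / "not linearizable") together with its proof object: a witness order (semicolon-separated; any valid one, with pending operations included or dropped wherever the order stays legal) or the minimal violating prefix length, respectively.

linearizable — witness: e1; e2; e3; e5; e4; e6; e10; e8; e9; e7; e11

after step 1 (e1 push(68)): stack <68>
after step 2 (e2 push(51)): stack <68,51>
after step 3 (e3 push(72)): stack <68,51,72>
after step 4 (e5 push(11)): stack <68,51,72,11>
after step 5 (e4 pop() → 11): stack <68,51,72>
after step 6 (e6 push(19)): stack <68,51,72,19>
after step 7 (e10 pop() → 19): stack <68,51,72>
after step 8 (e8 pop() (pending, included)): stack <68,51>
after step 9 (e9 pop() → 51): stack <68>
after step 10 (e7 push(1) (pending, included)): stack <68,1>
after step 11 (e11 push(35)): stack <68,1,35>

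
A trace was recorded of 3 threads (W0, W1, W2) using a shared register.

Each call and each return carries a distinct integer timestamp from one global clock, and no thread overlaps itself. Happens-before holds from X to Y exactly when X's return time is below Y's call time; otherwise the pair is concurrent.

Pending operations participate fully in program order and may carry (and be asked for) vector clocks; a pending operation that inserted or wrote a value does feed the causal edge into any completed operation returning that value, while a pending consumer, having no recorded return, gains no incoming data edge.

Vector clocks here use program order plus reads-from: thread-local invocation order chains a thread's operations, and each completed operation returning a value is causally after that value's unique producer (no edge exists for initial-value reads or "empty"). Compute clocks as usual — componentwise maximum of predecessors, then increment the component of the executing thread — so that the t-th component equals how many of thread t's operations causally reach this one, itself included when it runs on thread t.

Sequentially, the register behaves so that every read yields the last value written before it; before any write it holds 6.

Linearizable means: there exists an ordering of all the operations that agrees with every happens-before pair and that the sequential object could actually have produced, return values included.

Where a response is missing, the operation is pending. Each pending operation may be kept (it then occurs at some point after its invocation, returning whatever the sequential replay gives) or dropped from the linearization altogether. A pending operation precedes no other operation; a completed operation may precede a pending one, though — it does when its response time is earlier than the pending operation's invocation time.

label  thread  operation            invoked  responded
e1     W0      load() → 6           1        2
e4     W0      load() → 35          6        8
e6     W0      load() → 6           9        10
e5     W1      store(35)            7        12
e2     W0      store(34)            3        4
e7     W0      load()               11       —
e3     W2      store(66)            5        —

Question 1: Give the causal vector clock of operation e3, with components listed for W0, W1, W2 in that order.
Answer: (0, 0, 1)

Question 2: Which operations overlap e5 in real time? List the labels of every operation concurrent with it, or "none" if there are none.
Answer: e3, e4, e6, e7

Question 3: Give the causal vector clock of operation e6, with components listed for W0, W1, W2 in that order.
Answer: (4, 1, 0)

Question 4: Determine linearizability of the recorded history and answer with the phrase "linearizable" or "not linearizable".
not linearizable

through event 9 a valid linearization exists; event 10 (e6 responding at time 10) ends that
exactly one order of the 4 completed ops respects real time; the register replay fails
including or dropping the 2 pending operations (e3, e5) in any combination fails
sample order e1, e2, e4, e6 (pending dropped) stalls at step 3 — e4 load() → 35 has no legal effect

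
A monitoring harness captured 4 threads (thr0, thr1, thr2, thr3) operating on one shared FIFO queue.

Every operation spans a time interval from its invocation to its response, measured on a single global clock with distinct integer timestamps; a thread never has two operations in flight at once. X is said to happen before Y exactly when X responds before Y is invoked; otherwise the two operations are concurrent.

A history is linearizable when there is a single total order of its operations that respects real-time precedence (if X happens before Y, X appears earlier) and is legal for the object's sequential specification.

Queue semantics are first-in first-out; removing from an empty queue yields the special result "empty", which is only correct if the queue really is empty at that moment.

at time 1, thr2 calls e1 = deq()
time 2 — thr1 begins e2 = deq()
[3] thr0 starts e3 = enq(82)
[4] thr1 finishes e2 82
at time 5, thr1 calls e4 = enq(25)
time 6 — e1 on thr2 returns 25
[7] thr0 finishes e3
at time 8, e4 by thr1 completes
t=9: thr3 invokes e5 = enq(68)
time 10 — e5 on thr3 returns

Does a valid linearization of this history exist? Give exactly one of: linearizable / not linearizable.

linearizable

one valid linearization: e3, e2, e4, e1, e5
step 1: e3 enq(82) — queue <82>
step 2: e2 deq() → 82 — queue <>
step 3: e4 enq(25) — queue <25>
step 4: e1 deq() → 25 — queue <>
step 5: e5 enq(68) — queue <68>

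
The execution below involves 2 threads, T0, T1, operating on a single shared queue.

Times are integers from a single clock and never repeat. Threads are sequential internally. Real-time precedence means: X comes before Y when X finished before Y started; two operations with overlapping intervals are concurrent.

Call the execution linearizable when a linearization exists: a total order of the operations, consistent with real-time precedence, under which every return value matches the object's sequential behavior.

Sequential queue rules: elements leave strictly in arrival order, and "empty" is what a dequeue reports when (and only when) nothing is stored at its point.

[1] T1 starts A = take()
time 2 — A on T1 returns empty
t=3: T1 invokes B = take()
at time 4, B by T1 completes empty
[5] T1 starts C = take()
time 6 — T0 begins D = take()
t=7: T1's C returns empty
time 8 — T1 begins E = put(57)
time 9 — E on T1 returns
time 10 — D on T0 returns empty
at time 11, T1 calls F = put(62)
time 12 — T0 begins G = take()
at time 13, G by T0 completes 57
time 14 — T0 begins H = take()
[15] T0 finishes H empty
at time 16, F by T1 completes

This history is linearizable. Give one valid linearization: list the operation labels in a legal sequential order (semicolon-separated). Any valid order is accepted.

A; B; C; D; E; G; H; F

after step 1 (A take() → empty): queue <>
after step 2 (B take() → empty): queue <>
after step 3 (C take() → empty): queue <>
after step 4 (D take() → empty): queue <>
after step 5 (E put(57)): queue <57>
after step 6 (G take() → 57): queue <>
after step 7 (H take() → empty): queue <>
after step 8 (F put(62)): queue <62>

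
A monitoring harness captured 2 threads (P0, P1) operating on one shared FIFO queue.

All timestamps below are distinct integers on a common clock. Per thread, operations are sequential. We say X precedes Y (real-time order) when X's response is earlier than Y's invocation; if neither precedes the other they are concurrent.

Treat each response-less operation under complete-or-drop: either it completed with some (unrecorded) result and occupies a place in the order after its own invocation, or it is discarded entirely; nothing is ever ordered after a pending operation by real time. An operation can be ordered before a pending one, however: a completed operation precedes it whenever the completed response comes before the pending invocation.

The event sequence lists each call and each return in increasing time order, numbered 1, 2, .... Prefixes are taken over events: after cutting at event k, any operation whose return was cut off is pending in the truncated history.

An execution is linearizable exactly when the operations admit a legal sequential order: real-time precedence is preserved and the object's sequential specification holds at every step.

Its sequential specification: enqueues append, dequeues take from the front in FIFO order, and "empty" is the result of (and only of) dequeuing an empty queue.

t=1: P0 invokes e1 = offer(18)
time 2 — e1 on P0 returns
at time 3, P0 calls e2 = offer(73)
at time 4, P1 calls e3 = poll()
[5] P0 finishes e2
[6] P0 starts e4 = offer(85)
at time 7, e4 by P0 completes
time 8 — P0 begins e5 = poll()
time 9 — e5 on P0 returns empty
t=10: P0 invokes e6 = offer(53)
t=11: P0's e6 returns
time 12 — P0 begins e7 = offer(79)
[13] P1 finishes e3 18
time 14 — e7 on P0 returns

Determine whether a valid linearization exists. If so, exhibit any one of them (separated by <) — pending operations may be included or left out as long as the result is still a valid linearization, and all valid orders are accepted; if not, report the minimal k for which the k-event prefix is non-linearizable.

not linearizable — minimal violating prefix: 9 events

cut after 8 events: linearizable; cut after 9 events (e5 responds, time 9): not linearizable
the completed operations (4 total) allow one real-time order; the FIFO queue replay rejects it
every completion of the 1 pending operation (e3) was checked; none linearizes
take e1, e2, e4, e5 (pending dropped): step 4 already fails, because e5 poll() → empty cannot occur there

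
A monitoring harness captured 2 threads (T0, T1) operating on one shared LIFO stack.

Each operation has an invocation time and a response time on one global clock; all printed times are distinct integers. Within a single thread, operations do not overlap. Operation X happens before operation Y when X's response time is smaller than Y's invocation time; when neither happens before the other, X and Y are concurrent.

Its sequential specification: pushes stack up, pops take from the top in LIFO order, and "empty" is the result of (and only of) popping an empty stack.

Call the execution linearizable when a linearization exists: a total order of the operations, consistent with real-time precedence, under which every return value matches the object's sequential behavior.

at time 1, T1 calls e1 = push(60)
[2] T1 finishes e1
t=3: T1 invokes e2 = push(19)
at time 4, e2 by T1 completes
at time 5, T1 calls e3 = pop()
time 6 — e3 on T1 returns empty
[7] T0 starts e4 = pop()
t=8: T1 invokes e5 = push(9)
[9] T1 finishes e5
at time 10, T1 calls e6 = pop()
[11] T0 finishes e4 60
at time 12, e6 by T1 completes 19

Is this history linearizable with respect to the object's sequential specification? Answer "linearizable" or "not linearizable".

not linearizable

already the first 6 events (up to e3's response at time 6) admit no linearization; the first 5 still do
exactly one order of the 3 completed ops respects real time; the LIFO stack replay fails
e.g. e1, e2, e3: illegal at step 3, since e3 pop() → empty cannot apply there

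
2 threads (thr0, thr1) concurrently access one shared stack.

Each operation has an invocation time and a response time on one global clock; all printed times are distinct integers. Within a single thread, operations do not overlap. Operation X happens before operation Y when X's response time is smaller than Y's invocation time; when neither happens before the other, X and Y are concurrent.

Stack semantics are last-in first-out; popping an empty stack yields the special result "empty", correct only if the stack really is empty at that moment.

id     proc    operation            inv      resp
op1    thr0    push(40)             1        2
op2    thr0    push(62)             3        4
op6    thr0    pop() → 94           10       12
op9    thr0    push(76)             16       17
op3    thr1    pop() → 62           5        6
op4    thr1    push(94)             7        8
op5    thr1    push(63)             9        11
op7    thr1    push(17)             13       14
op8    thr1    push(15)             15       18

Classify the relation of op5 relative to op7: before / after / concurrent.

op5 spans [9,11], op7 spans [13,14]
resp(op5)=11 < inv(op7)=13

before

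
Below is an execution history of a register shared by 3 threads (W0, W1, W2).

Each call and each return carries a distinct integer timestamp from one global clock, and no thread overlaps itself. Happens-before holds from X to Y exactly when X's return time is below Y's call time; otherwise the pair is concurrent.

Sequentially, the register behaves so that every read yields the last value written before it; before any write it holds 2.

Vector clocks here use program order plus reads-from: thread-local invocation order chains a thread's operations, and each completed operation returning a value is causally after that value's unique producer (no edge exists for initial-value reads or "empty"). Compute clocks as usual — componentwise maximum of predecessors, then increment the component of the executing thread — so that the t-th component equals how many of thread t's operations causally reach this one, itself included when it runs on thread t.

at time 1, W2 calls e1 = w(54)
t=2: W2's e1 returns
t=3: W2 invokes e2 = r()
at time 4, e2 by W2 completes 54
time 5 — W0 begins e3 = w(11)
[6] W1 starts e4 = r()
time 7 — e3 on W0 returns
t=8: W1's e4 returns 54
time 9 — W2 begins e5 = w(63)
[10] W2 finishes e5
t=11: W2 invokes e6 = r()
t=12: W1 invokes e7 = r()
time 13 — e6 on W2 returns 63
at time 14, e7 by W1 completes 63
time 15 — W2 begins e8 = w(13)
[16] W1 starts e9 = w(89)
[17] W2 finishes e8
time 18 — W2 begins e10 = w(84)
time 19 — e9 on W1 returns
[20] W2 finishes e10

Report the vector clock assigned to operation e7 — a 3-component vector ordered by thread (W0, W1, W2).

(0, 2, 3)

e1, invoked 1, has no incoming edges; only W2's bump applies → (0, 0, 1)
e3, invoked 5, has no incoming edges; only W0's bump applies → (1, 0, 0)
e2, invoked 3, takes VC(e1)=(0, 0, 1) under max, adds 1 for W2 → (0, 0, 2)
e4, invoked 6, takes VC(e1)=(0, 0, 1) under max, adds 1 for W1 → (0, 1, 1)
e5, invoked 9, takes VC(e2)=(0, 0, 2) under max, adds 1 for W2 → (0, 0, 3)
e6, invoked 11, takes VC(e5)=(0, 0, 3) under max, adds 1 for W2 → (0, 0, 4)
e8, invoked 15, takes VC(e6)=(0, 0, 4) under max, adds 1 for W2 → (0, 0, 5)
e7, invoked 12, takes VC(e4)=(0, 1, 1), VC(e5)=(0, 0, 3) under max, adds 1 for W1 → (0, 2, 3)
e10, invoked 18, takes VC(e8)=(0, 0, 5) under max, adds 1 for W2 → (0, 0, 6)
e9, invoked 16, takes VC(e7)=(0, 2, 3) under max, adds 1 for W1 → (0, 3, 3)
target: VC(e7) = (0, 2, 3)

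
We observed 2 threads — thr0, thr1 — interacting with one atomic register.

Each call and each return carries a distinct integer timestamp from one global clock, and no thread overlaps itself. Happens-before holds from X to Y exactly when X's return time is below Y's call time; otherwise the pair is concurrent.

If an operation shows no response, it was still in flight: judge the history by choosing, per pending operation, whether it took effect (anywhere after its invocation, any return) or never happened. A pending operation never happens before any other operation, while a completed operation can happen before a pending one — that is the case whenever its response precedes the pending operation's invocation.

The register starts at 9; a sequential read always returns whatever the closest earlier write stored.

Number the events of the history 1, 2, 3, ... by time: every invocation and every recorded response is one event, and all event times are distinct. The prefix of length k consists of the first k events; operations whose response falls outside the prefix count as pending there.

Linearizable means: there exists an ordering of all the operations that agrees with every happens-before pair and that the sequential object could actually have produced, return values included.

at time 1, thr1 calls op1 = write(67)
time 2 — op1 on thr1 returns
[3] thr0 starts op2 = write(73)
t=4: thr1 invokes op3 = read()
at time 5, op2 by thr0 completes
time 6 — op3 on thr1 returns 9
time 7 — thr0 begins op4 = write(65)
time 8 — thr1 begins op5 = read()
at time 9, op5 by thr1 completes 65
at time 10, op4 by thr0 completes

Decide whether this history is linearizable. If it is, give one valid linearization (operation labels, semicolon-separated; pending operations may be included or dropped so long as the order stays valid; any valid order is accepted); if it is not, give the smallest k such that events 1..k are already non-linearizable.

not linearizable — minimal violating prefix: 6 events

prefix check: 1..5 passes, 1..6 fails once op3's time-6 response joins
3 completed operations, 2 real-time-consistent orders — every atomic register replay fails
sample order op1, op2, op3 stalls at step 3 — op3 read() → 9 has no legal effect
sample order op1, op3, op2 stalls at step 2 — op3 read() → 9 has no legal effect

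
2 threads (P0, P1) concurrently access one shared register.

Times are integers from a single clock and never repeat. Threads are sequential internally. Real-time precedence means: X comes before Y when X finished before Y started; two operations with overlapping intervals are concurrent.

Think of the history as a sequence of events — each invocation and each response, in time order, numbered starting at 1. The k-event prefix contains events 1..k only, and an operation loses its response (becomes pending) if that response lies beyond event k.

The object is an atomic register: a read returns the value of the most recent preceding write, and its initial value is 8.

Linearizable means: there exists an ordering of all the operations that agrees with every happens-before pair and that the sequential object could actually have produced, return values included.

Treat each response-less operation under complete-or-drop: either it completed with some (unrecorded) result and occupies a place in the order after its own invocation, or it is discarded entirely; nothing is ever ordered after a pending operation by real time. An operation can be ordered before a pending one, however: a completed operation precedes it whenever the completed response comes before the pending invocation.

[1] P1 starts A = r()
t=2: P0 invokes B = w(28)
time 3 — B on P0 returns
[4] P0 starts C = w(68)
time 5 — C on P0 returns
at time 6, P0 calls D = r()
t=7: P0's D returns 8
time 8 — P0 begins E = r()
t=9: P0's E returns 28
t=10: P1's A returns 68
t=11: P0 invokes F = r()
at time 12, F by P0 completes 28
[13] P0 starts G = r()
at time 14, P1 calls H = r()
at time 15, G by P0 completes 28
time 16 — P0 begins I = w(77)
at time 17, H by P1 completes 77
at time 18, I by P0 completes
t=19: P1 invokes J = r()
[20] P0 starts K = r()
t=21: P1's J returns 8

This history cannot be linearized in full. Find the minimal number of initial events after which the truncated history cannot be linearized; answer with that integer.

7

events 1..6 are still linearizable — one witness is A, B, C:
after step 1 (A r() (pending, included)): value 8
after step 2 (B w(28)): value 28
after step 3 (C w(68)): value 68
adding event 7 (D responds at 7) leaves no legal real-time order
no escape via the 1 pending operation (A): every completion choice fails
take B, C, D (pending dropped): step 3 already fails, because D r() → 8 cannot occur there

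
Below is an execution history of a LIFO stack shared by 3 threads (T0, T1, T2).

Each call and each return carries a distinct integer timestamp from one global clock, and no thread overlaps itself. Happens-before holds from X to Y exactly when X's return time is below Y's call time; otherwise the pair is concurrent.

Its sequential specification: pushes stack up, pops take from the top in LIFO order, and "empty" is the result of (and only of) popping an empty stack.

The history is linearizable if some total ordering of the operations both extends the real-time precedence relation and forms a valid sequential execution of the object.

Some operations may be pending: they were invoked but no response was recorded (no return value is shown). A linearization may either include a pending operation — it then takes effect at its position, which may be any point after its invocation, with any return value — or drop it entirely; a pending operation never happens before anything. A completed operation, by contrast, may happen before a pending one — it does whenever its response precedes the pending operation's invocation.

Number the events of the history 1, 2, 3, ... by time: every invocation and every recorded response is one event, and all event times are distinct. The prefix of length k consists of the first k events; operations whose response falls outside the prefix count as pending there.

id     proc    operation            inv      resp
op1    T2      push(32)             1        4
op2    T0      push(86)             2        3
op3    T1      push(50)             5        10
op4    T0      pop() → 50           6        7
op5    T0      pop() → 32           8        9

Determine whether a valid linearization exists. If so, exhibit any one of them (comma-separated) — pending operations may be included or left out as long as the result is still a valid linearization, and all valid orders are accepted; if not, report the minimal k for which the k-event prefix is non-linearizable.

step 1: op2 push(86) — stack <86>
step 2: op1 push(32) — stack <86,32>
step 3: op3 push(50) — stack <86,32,50>
step 4: op4 pop() → 50 — stack <86,32>
step 5: op5 pop() → 32 — stack <86>

linearizable — witness: op2, op1, op3, op4, op5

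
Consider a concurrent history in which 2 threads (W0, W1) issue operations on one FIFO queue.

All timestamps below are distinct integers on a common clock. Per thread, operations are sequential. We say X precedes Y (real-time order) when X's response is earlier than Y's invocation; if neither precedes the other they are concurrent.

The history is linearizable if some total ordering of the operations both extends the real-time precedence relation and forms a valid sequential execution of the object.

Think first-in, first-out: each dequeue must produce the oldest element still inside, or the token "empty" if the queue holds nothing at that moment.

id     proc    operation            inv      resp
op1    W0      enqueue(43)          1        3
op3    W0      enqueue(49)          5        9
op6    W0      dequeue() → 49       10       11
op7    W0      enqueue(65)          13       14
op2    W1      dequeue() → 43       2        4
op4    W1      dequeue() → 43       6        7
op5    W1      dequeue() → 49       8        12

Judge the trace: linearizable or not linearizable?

through event 6 a valid linearization exists; event 7 (op4 responding at time 7) ends that
all 2 real-time-respecting orders fail — 3 completed FIFO queue operations, no legal replay
including or dropping the 1 pending operation (op3) in any combination fails
e.g. op1, op2, op4 (pending dropped): illegal at step 3, since op4 dequeue() → 43 cannot apply there
e.g. op2, op1, op4 (pending dropped): illegal at step 1, since op2 dequeue() → 43 cannot apply there

not linearizable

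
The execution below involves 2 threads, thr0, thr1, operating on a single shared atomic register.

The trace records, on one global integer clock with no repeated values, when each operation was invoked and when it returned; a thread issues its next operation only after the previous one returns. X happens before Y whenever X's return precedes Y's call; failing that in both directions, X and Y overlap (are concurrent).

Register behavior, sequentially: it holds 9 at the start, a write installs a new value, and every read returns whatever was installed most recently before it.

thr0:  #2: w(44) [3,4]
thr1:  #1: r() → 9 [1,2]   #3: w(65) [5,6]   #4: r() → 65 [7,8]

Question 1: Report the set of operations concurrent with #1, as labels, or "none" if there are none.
none

#1 spans [1,2]; an op avoiding the whole window 1..2 is ordered, any other is concurrent
#2 [3,4]: after
#3 [5,6]: after
#4 [7,8]: after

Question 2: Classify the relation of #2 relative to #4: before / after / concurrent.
before

#2 spans [3,4], #4 spans [7,8]
resp(#2)=4 < inv(#4)=7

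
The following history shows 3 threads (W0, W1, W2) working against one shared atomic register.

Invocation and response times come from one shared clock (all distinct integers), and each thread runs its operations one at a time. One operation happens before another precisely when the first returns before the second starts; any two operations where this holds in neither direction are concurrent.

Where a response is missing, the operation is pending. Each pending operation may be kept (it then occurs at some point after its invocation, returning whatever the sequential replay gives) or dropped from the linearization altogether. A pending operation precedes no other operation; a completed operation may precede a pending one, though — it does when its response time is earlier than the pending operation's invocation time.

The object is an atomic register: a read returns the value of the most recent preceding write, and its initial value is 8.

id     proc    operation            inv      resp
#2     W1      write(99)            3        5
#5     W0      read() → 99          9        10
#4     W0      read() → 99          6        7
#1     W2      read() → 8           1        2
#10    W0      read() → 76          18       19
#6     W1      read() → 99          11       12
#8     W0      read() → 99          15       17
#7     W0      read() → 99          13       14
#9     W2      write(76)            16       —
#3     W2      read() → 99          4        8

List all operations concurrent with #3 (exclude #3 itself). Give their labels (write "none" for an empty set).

#3 runs from 4 to 8; window-overlapping ops are concurrent
#1 [1,2]: before
#2 [3,5]: concurrent
#4 [6,7]: concurrent
#5 [9,10]: after
#6 [11,12]: after
#7 [13,14]: after
#8 [15,17]: after
#9 [16,…): after
#10 [18,19]: after

#2, #4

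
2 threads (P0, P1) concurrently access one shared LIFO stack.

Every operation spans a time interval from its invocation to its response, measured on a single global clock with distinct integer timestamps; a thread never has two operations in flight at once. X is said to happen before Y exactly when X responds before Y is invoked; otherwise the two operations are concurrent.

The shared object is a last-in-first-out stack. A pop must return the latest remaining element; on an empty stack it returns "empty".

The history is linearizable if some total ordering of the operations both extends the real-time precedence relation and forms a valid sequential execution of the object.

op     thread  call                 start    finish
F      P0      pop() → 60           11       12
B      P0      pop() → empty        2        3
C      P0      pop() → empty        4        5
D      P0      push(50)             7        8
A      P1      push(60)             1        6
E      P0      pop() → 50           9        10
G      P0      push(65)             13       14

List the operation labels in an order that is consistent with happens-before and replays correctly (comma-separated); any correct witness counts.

after step 1 (B pop() → empty): stack <>
after step 2 (C pop() → empty): stack <>
after step 3 (A push(60)): stack <60>
after step 4 (D push(50)): stack <60,50>
after step 5 (E pop() → 50): stack <60>
after step 6 (F pop() → 60): stack <>
after step 7 (G push(65)): stack <65>

B, C, A, D, E, F, G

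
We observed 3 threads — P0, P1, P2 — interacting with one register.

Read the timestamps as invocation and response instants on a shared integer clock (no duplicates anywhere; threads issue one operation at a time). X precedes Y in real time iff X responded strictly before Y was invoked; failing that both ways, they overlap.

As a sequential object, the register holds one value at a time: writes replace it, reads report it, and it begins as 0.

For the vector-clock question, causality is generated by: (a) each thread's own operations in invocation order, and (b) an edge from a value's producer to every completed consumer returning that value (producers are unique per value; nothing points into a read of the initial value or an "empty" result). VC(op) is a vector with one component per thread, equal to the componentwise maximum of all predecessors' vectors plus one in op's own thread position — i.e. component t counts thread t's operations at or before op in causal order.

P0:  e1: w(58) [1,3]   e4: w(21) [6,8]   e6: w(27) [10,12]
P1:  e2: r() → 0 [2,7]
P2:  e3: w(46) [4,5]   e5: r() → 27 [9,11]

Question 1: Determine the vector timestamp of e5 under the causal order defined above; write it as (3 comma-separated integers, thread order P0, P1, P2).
(3, 0, 2)

e3, invoked 4, has no incoming edges; only P2's bump applies → (0, 0, 1)
e2, invoked 2, has no incoming edges; only P1's bump applies → (0, 1, 0)
e1, invoked 1, has no incoming edges; only P0's bump applies → (1, 0, 0)
invoked at 6, e4 merges VC(e1)=(1, 0, 0) and bumps P0's slot → (2, 0, 0)
invoked at 10, e6 merges VC(e4)=(2, 0, 0) and bumps P0's slot → (3, 0, 0)
invoked at 9, e5 merges VC(e3)=(0, 0, 1), VC(e6)=(3, 0, 0) and bumps P2's slot → (3, 0, 2)
target: VC(e5) = (3, 0, 2)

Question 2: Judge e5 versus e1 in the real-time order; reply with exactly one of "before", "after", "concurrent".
after

e5 spans [9,11], e1 spans [1,3]
resp(e1)=3 < inv(e5)=9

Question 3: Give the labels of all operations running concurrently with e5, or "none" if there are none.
e6

overlap test against e5 [9,11]: concurrent iff the interval meets 9..11
e1 [1,3]: before
e2 [2,7]: before
e3 [4,5]: before
e4 [6,8]: before
e6 [10,12]: concurrent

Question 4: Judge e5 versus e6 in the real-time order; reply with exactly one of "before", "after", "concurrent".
concurrent

e5 spans [9,11], e6 spans [10,12]
the intervals overlap in both directions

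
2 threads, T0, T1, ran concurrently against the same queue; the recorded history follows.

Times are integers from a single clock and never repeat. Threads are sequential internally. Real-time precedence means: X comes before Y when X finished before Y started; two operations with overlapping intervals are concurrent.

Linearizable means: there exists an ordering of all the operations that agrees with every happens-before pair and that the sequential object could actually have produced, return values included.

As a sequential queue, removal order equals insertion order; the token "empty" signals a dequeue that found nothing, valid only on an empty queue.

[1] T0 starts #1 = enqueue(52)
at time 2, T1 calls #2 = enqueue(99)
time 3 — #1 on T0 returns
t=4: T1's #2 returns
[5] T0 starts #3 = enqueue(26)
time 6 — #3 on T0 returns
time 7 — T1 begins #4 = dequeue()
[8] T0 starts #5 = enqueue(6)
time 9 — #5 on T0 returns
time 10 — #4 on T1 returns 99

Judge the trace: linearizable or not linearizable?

linearizable

witness order: #2, #1, #3, #4, #5
1. #2 enqueue(99), leaving queue <99>
2. #1 enqueue(52), leaving queue <99,52>
3. #3 enqueue(26), leaving queue <99,52,26>
4. #4 dequeue() → 99, leaving queue <52,26>
5. #5 enqueue(6), leaving queue <52,26,6>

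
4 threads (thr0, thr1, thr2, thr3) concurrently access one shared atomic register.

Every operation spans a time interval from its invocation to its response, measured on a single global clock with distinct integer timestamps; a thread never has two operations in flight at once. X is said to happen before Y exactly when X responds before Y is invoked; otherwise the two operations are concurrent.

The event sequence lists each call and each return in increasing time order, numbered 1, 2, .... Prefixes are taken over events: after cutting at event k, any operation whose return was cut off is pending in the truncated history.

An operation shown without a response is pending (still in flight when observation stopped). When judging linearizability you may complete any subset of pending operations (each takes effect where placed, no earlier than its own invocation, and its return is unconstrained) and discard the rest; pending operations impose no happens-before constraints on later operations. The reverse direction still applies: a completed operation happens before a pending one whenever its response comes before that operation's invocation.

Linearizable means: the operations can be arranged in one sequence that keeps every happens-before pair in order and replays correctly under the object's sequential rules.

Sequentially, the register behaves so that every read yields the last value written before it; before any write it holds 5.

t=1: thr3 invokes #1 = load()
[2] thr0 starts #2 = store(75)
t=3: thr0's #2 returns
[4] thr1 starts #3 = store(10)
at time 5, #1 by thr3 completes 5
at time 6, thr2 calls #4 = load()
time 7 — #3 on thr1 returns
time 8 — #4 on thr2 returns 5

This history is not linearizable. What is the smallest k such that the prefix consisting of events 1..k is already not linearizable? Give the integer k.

a valid linearization of events 1..7 exists, for instance #1, #2, #3:
after step 1 (#1 load() → 5): value 5
after step 2 (#2 store(75)): value 75
after step 3 (#3 store(10)): value 10
with event 8 included (#4 responding at time 8), all real-time-consistent orders fail
one such order, #1, #2, #3, #4, breaks at step 4 where #4 load() → 5 is illegal
one such order, #1, #2, #4, #3, breaks at step 3 where #4 load() → 5 is illegal

8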